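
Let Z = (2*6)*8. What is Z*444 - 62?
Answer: 42562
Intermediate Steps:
Z = 96 (Z = 12*8 = 96)
Z*444 - 62 = 96*444 - 62 = 42624 - 62 = 42562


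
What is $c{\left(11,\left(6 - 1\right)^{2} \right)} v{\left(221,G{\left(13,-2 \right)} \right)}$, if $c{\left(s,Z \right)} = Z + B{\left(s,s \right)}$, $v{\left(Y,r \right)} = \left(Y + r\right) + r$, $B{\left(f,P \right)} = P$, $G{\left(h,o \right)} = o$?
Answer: $7812$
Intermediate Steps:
$v{\left(Y,r \right)} = Y + 2 r$
$c{\left(s,Z \right)} = Z + s$
$c{\left(11,\left(6 - 1\right)^{2} \right)} v{\left(221,G{\left(13,-2 \right)} \right)} = \left(\left(6 - 1\right)^{2} + 11\right) \left(221 + 2 \left(-2\right)\right) = \left(5^{2} + 11\right) \left(221 - 4\right) = \left(25 + 11\right) 217 = 36 \cdot 217 = 7812$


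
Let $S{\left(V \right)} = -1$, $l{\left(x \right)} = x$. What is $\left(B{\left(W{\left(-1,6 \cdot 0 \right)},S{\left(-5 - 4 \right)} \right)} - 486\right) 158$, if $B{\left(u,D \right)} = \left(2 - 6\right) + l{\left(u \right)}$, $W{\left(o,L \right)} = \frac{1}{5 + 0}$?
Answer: $- \frac{386942}{5} \approx -77388.0$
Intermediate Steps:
$W{\left(o,L \right)} = \frac{1}{5}$
$B{\left(u,D \right)} = -4 + u$ ($B{\left(u,D \right)} = \left(2 - 6\right) + u = -4 + u$)
$\left(B{\left(W{\left(-1,6 \cdot 0 \right)},S{\left(-5 - 4 \right)} \right)} - 486\right) 158 = \left(\left(-4 + \frac{1}{5}\right) - 486\right) 158 = \left(- \frac{19}{5} - 486\right) 158 = \left(- \frac{2449}{5}\right) 158 = - \frac{386942}{5}$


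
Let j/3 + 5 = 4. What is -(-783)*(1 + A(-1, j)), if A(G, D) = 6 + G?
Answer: 4698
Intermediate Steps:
j = -3 (j = -15 + 3*4 = -15 + 12 = -3)
-(-783)*(1 + A(-1, j)) = -(-783)*(1 + (6 - 1)) = -(-783)*(1 + 5) = -(-783)*6 = -261*(-18) = 4698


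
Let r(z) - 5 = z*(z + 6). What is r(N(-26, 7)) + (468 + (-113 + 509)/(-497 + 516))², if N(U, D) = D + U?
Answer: 86357916/361 ≈ 2.3922e+5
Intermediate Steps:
r(z) = 5 + z*(6 + z) (r(z) = 5 + z*(z + 6) = 5 + z*(6 + z))
r(N(-26, 7)) + (468 + (-113 + 509)/(-497 + 516))² = (5 + (7 - 26)² + 6*(7 - 26)) + (468 + (-113 + 509)/(-497 + 516))² = (5 + (-19)² + 6*(-19)) + (468 + 396/19)² = (5 + 361 - 114) + (468 + 396*(1/19))² = 252 + (468 + 396/19)² = 252 + (9288/19)² = 252 + 86266944/361 = 86357916/361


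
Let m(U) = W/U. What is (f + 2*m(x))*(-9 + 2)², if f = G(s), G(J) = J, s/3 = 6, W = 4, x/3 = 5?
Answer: 13622/15 ≈ 908.13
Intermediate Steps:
x = 15 (x = 3*5 = 15)
s = 18 (s = 3*6 = 18)
m(U) = 4/U
f = 18
(f + 2*m(x))*(-9 + 2)² = (18 + 2*(4/15))*(-9 + 2)² = (18 + 2*(4*(1/15)))*(-7)² = (18 + 2*(4/15))*49 = (18 + 8/15)*49 = (278/15)*49 = 13622/15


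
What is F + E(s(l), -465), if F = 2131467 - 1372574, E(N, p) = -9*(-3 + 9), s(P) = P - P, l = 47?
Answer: 758839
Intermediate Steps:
s(P) = 0
E(N, p) = -54 (E(N, p) = -9*6 = -54)
F = 758893
F + E(s(l), -465) = 758893 - 54 = 758839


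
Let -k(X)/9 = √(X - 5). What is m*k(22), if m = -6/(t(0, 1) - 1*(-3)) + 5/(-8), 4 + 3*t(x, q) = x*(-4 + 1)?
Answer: 1521*√17/40 ≈ 156.78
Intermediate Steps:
t(x, q) = -4/3 - x (t(x, q) = -4/3 + (x*(-4 + 1))/3 = -4/3 + (x*(-3))/3 = -4/3 + (-3*x)/3 = -4/3 - x)
k(X) = -9*√(-5 + X) (k(X) = -9*√(X - 5) = -9*√(-5 + X))
m = -169/40 (m = -6/((-4/3 - 1*0) - 1*(-3)) + 5/(-8) = -6/((-4/3 + 0) + 3) + 5*(-⅛) = -6/(-4/3 + 3) - 5/8 = -6/5/3 - 5/8 = -6*⅗ - 5/8 = -18/5 - 5/8 = -169/40 ≈ -4.2250)
m*k(22) = -(-1521)*√(-5 + 22)/40 = -(-1521)*√17/40 = 1521*√17/40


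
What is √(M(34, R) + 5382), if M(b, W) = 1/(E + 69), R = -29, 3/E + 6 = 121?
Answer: √85444862/126 ≈ 73.362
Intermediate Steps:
E = 3/115 (E = 3/(-6 + 121) = 3/115 ≈ 0.026087)
M(b, W) = 115/7938 (M(b, W) = 1/(3/115 + 69) = 1/(7938/115) = 115/7938)
√(M(34, R) + 5382) = √(115/7938 + 5382) = √(42722431/7938) = √85444862/126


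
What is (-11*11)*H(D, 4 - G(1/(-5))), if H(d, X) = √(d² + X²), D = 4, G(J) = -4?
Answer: -484*√5 ≈ -1082.3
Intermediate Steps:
H(d, X) = √(X² + d²)
(-11*11)*H(D, 4 - G(1/(-5))) = (-11*11)*√((4 - 1*(-4))² + 4²) = -121*√((4 + 4)² + 16) = -121*√(8² + 16) = -121*√(64 + 16) = -484*√5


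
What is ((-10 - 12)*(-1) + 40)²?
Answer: 3844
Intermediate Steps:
((-10 - 12)*(-1) + 40)² = (-22*(-1) + 40)² = (22 + 40)² = 62² = 3844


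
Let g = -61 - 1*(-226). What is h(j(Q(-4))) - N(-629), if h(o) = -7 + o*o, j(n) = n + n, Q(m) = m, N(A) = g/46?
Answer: 2457/46 ≈ 53.413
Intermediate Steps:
g = 165 (g = -61 + 226 = 165)
N(A) = 165/46
j(n) = 2*n
h(o) = -7 + o**2
h(j(Q(-4))) - N(-629) = (-7 + (2*(-4))**2) - 1*165/46 = (-7 + (-8)**2) - 165/46 = (-7 + 64) - 165/46 = 57 - 165/46 = 2457/46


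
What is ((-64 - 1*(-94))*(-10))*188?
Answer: -56400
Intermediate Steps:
((-64 - 1*(-94))*(-10))*188 = ((-64 + 94)*(-10))*188 = (30*(-10))*188 = -300*188 = -56400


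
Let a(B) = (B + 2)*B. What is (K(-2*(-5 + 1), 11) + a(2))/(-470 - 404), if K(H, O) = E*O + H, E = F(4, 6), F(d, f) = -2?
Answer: 3/437 ≈ 0.0068650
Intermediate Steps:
E = -2
a(B) = B*(2 + B) (a(B) = (2 + B)*B = B*(2 + B))
K(H, O) = H - 2*O (K(H, O) = -2*O + H = H - 2*O)
(K(-2*(-5 + 1), 11) + a(2))/(-470 - 404) = ((-2*(-5 + 1) - 2*11) + 2*(2 + 2))/(-470 - 404) = ((-2*(-4) - 22) + 2*4)/(-874) = ((8 - 22) + 8)*(-1/874) = (-14 + 8)*(-1/874) = -6*(-1/874) = 3/437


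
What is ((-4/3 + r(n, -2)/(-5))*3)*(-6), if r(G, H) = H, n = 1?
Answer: 84/5 ≈ 16.800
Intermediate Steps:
((-4/3 + r(n, -2)/(-5))*3)*(-6) = ((-4/3 - 2/(-5))*3)*(-6) = ((-4*⅓ - 2*(-⅕))*3)*(-6) = ((-4/3 + ⅖)*3)*(-6) = -14/15*3*(-6) = -14/5*(-6) = 84/5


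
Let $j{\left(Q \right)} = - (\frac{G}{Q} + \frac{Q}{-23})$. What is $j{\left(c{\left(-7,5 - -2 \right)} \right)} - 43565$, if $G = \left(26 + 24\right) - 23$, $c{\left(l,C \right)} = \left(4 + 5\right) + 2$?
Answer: $- \frac{11022445}{253} \approx -43567.0$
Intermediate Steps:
$c{\left(l,C \right)} = 11$ ($c{\left(l,C \right)} = 9 + 2 = 11$)
$G = 27$ ($G = 50 - 23 = 27$)
$j{\left(Q \right)} = - \frac{27}{Q} + \frac{Q}{23}$ ($j{\left(Q \right)} = - (\frac{27}{Q} + \frac{Q}{-23}) = - (\frac{27}{Q} + Q \left(- \frac{1}{23}\right)) = - (\frac{27}{Q} - \frac{Q}{23}) = - \frac{27}{Q} + \frac{Q}{23}$)
$j{\left(c{\left(-7,5 - -2 \right)} \right)} - 43565 = \left(- \frac{27}{11} + \frac{1}{23} \cdot 11\right) - 43565 = \left(\left(-27\right) \frac{1}{11} + \frac{11}{23}\right) - 43565 = \left(- \frac{27}{11} + \frac{11}{23}\right) - 43565 = - \frac{500}{253} - 43565 = - \frac{11022445}{253}$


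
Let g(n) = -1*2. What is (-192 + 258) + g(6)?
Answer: 64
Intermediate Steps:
g(n) = -2
(-192 + 258) + g(6) = (-192 + 258) - 2 = 66 - 2 = 64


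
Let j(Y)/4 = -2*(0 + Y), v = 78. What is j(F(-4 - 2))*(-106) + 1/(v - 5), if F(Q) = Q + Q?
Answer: -742847/73 ≈ -10176.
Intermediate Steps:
F(Q) = 2*Q
j(Y) = -8*Y (j(Y) = 4*(-2*(0 + Y)) = 4*(-2*Y) = -8*Y)
j(F(-4 - 2))*(-106) + 1/(v - 5) = -16*(-4 - 2)*(-106) + 1/(78 - 5) = -16*(-6)*(-106) + 1/73 = -8*(-12)*(-106) + 1/73 = 96*(-106) + 1/73 = -10176 + 1/73 = -742847/73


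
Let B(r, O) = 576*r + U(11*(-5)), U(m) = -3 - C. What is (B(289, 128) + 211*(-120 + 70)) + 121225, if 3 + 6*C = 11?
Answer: 831404/3 ≈ 2.7713e+5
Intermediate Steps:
C = 4/3 (C = -½ + (⅙)*11 = -½ + 11/6 = 4/3 ≈ 1.3333)
U(m) = -13/3 (U(m) = -3 - 1*4/3 = -3 - 4/3 = -13/3)
B(r, O) = -13/3 + 576*r (B(r, O) = 576*r - 13/3 = -13/3 + 576*r)
(B(289, 128) + 211*(-120 + 70)) + 121225 = ((-13/3 + 576*289) + 211*(-120 + 70)) + 121225 = ((-13/3 + 166464) + 211*(-50)) + 121225 = (499379/3 - 10550) + 121225 = 467729/3 + 121225 = 831404/3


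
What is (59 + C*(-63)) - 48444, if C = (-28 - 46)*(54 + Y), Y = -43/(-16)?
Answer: 1727137/8 ≈ 2.1589e+5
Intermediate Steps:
Y = 43/16 (Y = -43*(-1/16) = 43/16 ≈ 2.6875)
C = -33559/8 (C = (-28 - 46)*(54 + 43/16) = -74*907/16 = -33559/8 ≈ -4194.9)
(59 + C*(-63)) - 48444 = (59 - 33559/8*(-63)) - 48444 = (59 + 2114217/8) - 48444 = 2114689/8 - 48444 = 1727137/8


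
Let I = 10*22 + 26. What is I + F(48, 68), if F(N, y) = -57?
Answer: 189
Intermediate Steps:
I = 246 (I = 220 + 26 = 246)
I + F(48, 68) = 246 - 57 = 189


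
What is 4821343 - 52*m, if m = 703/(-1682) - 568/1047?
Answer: 4245366664603/880527 ≈ 4.8214e+6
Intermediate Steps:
m = -1691417/1761054 (m = 703*(-1/1682) - 568*1/1047 = -703/1682 - 568/1047 = -1691417/1761054 ≈ -0.96046)
4821343 - 52*m = 4821343 - 52*(-1691417)/1761054 = 4821343 - 1*(-43976842/880527) = 4821343 + 43976842/880527 = 4245366664603/880527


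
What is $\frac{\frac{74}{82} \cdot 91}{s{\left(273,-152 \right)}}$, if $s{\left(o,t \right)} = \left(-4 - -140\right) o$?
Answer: $\frac{37}{16728} \approx 0.0022119$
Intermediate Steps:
$s{\left(o,t \right)} = 136 o$ ($s{\left(o,t \right)} = \left(-4 + 140\right) o = 136 o$)
$\frac{\frac{74}{82} \cdot 91}{s{\left(273,-152 \right)}} = \frac{\frac{74}{82} \cdot 91}{136 \cdot 273} = \frac{74 \cdot \frac{1}{82} \cdot 91}{37128} = \frac{37}{41} \cdot 91 \cdot \frac{1}{37128} = \frac{3367}{41} \cdot \frac{1}{37128} = \frac{37}{16728}$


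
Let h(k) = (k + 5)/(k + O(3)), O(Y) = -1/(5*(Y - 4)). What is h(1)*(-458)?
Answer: -2290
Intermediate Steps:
O(Y) = -1/(-20 + 5*Y) (O(Y) = -1/(5*(-4 + Y)) = -1/(-20 + 5*Y))
h(k) = (5 + k)/(⅕ + k) (h(k) = (k + 5)/(k - 1/(-20 + 5*3)) = (5 + k)/(k - 1/(-20 + 15)) = (5 + k)/(k - 1/(-5)) = (5 + k)/(k - 1*(-⅕)) = (5 + k)/(k + ⅕) = (5 + k)/(⅕ + k))
h(1)*(-458) = (5*(5 + 1)/(1 + 5*1))*(-458) = (5*6/(1 + 5))*(-458) = (5*6/6)*(-458) = (5*(⅙)*6)*(-458) = 5*(-458) = -2290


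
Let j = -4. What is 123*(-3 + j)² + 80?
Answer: 6107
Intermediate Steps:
123*(-3 + j)² + 80 = 123*(-3 - 4)² + 80 = 123*(-7)² + 80 = 123*49 + 80 = 6027 + 80 = 6107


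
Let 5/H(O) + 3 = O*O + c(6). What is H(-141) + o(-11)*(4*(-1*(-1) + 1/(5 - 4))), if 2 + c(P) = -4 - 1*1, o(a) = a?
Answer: -1748643/19871 ≈ -88.000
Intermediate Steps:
c(P) = -7 (c(P) = -2 + (-4 - 1*1) = -2 + (-4 - 1) = -2 - 5 = -7)
H(O) = 5/(-10 + O**2) (H(O) = 5/(-3 + (O*O - 7)) = 5/(-3 + (O**2 - 7)) = 5/(-3 + (-7 + O**2)) = 5/(-10 + O**2))
H(-141) + o(-11)*(4*(-1*(-1) + 1/(5 - 4))) = 5/(-10 + (-141)**2) - 44*(-1*(-1) + 1/(5 - 4)) = 5/(-10 + 19881) - 44*(1 + 1/1) = 5/19871 - 44*(1 + 1) = 5*(1/19871) - 44*2 = 5/19871 - 11*8 = 5/19871 - 88 = -1748643/19871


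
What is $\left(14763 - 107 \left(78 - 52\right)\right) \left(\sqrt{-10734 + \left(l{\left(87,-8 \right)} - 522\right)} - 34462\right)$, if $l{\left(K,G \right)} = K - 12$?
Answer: $-412889222 + 11981 i \sqrt{11181} \approx -4.1289 \cdot 10^{8} + 1.2669 \cdot 10^{6} i$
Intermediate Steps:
$l{\left(K,G \right)} = -12 + K$ ($l{\left(K,G \right)} = K - 12 = -12 + K$)
$\left(14763 - 107 \left(78 - 52\right)\right) \left(\sqrt{-10734 + \left(l{\left(87,-8 \right)} - 522\right)} - 34462\right) = \left(14763 - 107 \left(78 - 52\right)\right) \left(\sqrt{-10734 + \left(\left(-12 + 87\right) - 522\right)} - 34462\right) = \left(14763 - 2782\right) \left(\sqrt{-10734 + \left(75 - 522\right)} - 34462\right) = \left(14763 - 2782\right) \left(\sqrt{-10734 - 447} - 34462\right) = 11981 \left(\sqrt{-11181} - 34462\right) = 11981 \left(i \sqrt{11181} - 34462\right) = 11981 \left(-34462 + i \sqrt{11181}\right) = -412889222 + 11981 i \sqrt{11181}$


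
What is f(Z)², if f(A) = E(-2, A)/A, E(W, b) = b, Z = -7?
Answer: 1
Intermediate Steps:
f(A) = 1 (f(A) = A/A = 1)
f(Z)² = 1² = 1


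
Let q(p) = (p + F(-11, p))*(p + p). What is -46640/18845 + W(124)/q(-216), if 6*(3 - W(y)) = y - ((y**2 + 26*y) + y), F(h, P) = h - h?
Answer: -858719129/351692928 ≈ -2.4417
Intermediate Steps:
F(h, P) = 0
q(p) = 2*p**2 (q(p) = (p + 0)*(p + p) = p*(2*p) = 2*p**2)
W(y) = 3 + y**2/6 + 13*y/3 (W(y) = 3 - (y - ((y**2 + 26*y) + y))/6 = 3 - (y - (y**2 + 27*y))/6 = 3 - (y + (-y**2 - 27*y))/6 = 3 - (-y**2 - 26*y)/6 = 3 + (y**2/6 + 13*y/3) = 3 + y**2/6 + 13*y/3)
-46640/18845 + W(124)/q(-216) = -46640/18845 + (3 + (1/6)*124**2 + (13/3)*124)/((2*(-216)**2)) = -46640*1/18845 + (3 + (1/6)*15376 + 1612/3)/((2*46656)) = -9328/3769 + (3 + 7688/3 + 1612/3)/93312 = -9328/3769 + 3103*(1/93312) = -9328/3769 + 3103/93312 = -858719129/351692928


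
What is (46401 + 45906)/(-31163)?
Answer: -92307/31163 ≈ -2.9621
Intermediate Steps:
(46401 + 45906)/(-31163) = 92307*(-1/31163) = -92307/31163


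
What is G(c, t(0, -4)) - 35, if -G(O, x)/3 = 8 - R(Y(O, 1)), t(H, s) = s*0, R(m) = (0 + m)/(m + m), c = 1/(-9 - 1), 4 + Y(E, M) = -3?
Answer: -115/2 ≈ -57.500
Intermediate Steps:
Y(E, M) = -7 (Y(E, M) = -4 - 3 = -7)
c = -1/10 (c = 1/(-10) = -1/10 ≈ -0.10000)
R(m) = 1/2 (R(m) = m/((2*m)) = m*(1/(2*m)) = 1/2)
t(H, s) = 0
G(O, x) = -45/2 (G(O, x) = -3*(8 - 1*1/2) = -3*(8 - 1/2) = -3*15/2 = -45/2)
G(c, t(0, -4)) - 35 = -45/2 - 35 = -115/2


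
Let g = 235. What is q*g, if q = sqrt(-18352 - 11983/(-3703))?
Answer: 2115*I*sqrt(5871831)/161 ≈ 31833.0*I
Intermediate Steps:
q = 9*I*sqrt(5871831)/161 (q = sqrt(-18352 - 11983*(-1/3703)) = sqrt(-18352 + 521/161) = sqrt(-2954151/161) = 9*I*sqrt(5871831)/161 ≈ 135.46*I)
q*g = (9*I*sqrt(5871831)/161)*235 = 2115*I*sqrt(5871831)/161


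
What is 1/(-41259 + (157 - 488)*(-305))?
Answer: 1/59696 ≈ 1.6752e-5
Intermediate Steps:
1/(-41259 + (157 - 488)*(-305)) = 1/(-41259 - 331*(-305)) = 1/(-41259 + 100955) = 1/59696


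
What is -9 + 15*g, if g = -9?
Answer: -144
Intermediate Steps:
-9 + 15*g = -9 + 15*(-9) = -9 - 135 = -144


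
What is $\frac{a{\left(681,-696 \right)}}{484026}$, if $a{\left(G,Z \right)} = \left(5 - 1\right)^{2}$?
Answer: $\frac{8}{242013} \approx 3.3056 \cdot 10^{-5}$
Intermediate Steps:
$a{\left(G,Z \right)} = 16$ ($a{\left(G,Z \right)} = 4^{2} = 16$)
$\frac{a{\left(681,-696 \right)}}{484026} = \frac{16}{484026} = 16 \cdot \frac{1}{484026} = \frac{8}{242013}$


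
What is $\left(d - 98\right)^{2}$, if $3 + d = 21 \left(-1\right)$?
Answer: $14884$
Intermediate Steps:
$d = -24$ ($d = -3 + 21 \left(-1\right) = -3 - 21 = -24$)
$\left(d - 98\right)^{2} = \left(-24 - 98\right)^{2} = \left(-122\right)^{2} = 14884$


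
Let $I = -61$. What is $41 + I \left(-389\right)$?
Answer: $23770$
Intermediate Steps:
$41 + I \left(-389\right) = 41 - -23729 = 41 + 23729 = 23770$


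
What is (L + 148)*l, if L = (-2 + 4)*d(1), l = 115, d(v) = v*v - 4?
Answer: 16330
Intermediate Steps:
d(v) = -4 + v² (d(v) = v² - 4 = -4 + v²)
L = -6 (L = (-2 + 4)*(-4 + 1²) = 2*(-4 + 1) = 2*(-3) = -6)
(L + 148)*l = (-6 + 148)*115 = 142*115 = 16330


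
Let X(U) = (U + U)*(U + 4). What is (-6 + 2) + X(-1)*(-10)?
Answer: 56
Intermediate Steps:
X(U) = 2*U*(4 + U) (X(U) = (2*U)*(4 + U) = 2*U*(4 + U))
(-6 + 2) + X(-1)*(-10) = (-6 + 2) + (2*(-1)*(4 - 1))*(-10) = -4 + (2*(-1)*3)*(-10) = -4 - 6*(-10) = -4 + 60 = 56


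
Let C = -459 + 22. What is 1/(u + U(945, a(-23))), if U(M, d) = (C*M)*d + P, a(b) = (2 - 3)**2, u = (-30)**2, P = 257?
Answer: -1/411808 ≈ -2.4283e-6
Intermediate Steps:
C = -437
u = 900
a(b) = 1 (a(b) = (-1)**2 = 1)
U(M, d) = 257 - 437*M*d (U(M, d) = (-437*M)*d + 257 = -437*M*d + 257 = 257 - 437*M*d)
1/(u + U(945, a(-23))) = 1/(900 + (257 - 437*945*1)) = 1/(900 + (257 - 412965)) = 1/(900 - 412708) = 1/(-411808) = -1/411808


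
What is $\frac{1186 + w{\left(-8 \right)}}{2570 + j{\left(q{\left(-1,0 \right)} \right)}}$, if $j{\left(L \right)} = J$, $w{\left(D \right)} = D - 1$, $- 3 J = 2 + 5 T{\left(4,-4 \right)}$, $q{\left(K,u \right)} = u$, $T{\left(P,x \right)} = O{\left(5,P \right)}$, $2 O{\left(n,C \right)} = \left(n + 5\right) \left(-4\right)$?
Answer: $\frac{3531}{7808} \approx 0.45223$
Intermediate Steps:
$O{\left(n,C \right)} = -10 - 2 n$ ($O{\left(n,C \right)} = \frac{\left(n + 5\right) \left(-4\right)}{2} = \frac{\left(5 + n\right) \left(-4\right)}{2} = \frac{-20 - 4 n}{2} = -10 - 2 n$)
$T{\left(P,x \right)} = -20$ ($T{\left(P,x \right)} = -10 - 10 = -20$)
$J = \frac{98}{3}$ ($J = - \frac{2 + 5 \left(-20\right)}{3} = - \frac{2 - 100}{3} = \left(- \frac{1}{3}\right) \left(-98\right) = \frac{98}{3} \approx 32.667$)
$w{\left(D \right)} = -1 + D$
$j{\left(L \right)} = \frac{98}{3}$
$\frac{1186 + w{\left(-8 \right)}}{2570 + j{\left(q{\left(-1,0 \right)} \right)}} = \frac{1186 - 9}{2570 + \frac{98}{3}} = \frac{1186 - 9}{\frac{7808}{3}} = 1177 \cdot \frac{3}{7808} = \frac{3531}{7808}$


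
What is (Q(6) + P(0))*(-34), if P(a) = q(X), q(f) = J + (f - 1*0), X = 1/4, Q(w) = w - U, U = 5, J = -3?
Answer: 119/2 ≈ 59.500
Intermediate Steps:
Q(w) = -5 + w (Q(w) = w - 1*5 = w - 5 = -5 + w)
X = 1/4 (X = 1*(1/4) = 1/4 ≈ 0.25000)
q(f) = -3 + f (q(f) = -3 + (f - 1*0) = -3 + (f + 0) = -3 + f)
P(a) = -11/4 (P(a) = -3 + 1/4 = -11/4)
(Q(6) + P(0))*(-34) = ((-5 + 6) - 11/4)*(-34) = (1 - 11/4)*(-34) = -7/4*(-34) = 119/2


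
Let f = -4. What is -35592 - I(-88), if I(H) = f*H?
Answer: -35944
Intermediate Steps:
I(H) = -4*H
-35592 - I(-88) = -35592 - (-4)*(-88) = -35592 - 1*352 = -35592 - 352 = -35944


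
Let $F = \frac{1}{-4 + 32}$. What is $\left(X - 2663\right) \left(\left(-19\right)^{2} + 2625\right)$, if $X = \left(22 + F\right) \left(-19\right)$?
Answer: $- \frac{128826491}{14} \approx -9.2019 \cdot 10^{6}$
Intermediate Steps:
$F = \frac{1}{28} \approx 0.035714$
$X = - \frac{11723}{28}$ ($X = \left(22 + \frac{1}{28}\right) \left(-19\right) = \frac{617}{28} \left(-19\right) = - \frac{11723}{28} \approx -418.68$)
$\left(X - 2663\right) \left(\left(-19\right)^{2} + 2625\right) = \left(- \frac{11723}{28} - 2663\right) \left(\left(-19\right)^{2} + 2625\right) = \left(- \frac{11723}{28} - 2663\right) \left(361 + 2625\right) = \left(- \frac{11723}{28} - 2663\right) 2986 = \left(- \frac{86287}{28}\right) 2986 = - \frac{128826491}{14}$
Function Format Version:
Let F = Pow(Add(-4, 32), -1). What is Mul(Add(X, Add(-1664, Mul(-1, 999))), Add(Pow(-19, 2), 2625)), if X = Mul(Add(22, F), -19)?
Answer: Rational(-128826491, 14) ≈ -9.2019e+6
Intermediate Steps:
F = Rational(1, 28) (F = Pow(28, -1) = Rational(1, 28) ≈ 0.035714)
X = Rational(-11723, 28) (X = Mul(Add(22, Rational(1, 28)), -19) = Mul(Rational(617, 28), -19) = Rational(-11723, 28) ≈ -418.68)
Mul(Add(X, Add(-1664, Mul(-1, 999))), Add(Pow(-19, 2), 2625)) = Mul(Add(Rational(-11723, 28), Add(-1664, Mul(-1, 999))), Add(Pow(-19, 2), 2625)) = Mul(Add(Rational(-11723, 28), Add(-1664, -999)), Add(361, 2625)) = Mul(Add(Rational(-11723, 28), -2663), 2986) = Mul(Rational(-86287, 28), 2986) = Rational(-128826491, 14)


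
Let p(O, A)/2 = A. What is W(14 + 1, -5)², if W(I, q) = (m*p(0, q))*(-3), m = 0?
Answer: 0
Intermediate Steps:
p(O, A) = 2*A
W(I, q) = 0 (W(I, q) = (0*(2*q))*(-3) = 0*(-3) = 0)
W(14 + 1, -5)² = 0² = 0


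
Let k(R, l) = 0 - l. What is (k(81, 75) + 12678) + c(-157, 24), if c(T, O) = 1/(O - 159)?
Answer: 1701404/135 ≈ 12603.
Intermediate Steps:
c(T, O) = 1/(-159 + O)
k(R, l) = -l
(k(81, 75) + 12678) + c(-157, 24) = (-1*75 + 12678) + 1/(-159 + 24) = (-75 + 12678) + 1/(-135) = 12603 - 1/135 = 1701404/135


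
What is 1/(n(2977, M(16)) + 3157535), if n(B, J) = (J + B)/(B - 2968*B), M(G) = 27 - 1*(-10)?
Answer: 8832759/27889745686051 ≈ 3.1670e-7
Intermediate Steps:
M(G) = 37 (M(G) = 27 + 10 = 37)
n(B, J) = -(B + J)/(2967*B) (n(B, J) = (B + J)/((-2967*B)) = (B + J)*(-1/(2967*B)) = -(B + J)/(2967*B))
1/(n(2977, M(16)) + 3157535) = 1/((1/2967)*(-1*2977 - 1*37)/2977 + 3157535) = 1/((1/2967)*(1/2977)*(-2977 - 37) + 3157535) = 1/((1/2967)*(1/2977)*(-3014) + 3157535) = 1/(-3014/8832759 + 3157535) = 1/(27889745686051/8832759) = 8832759/27889745686051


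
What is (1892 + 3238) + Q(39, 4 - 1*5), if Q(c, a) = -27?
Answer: 5103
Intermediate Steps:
(1892 + 3238) + Q(39, 4 - 1*5) = (1892 + 3238) - 27 = 5130 - 27 = 5103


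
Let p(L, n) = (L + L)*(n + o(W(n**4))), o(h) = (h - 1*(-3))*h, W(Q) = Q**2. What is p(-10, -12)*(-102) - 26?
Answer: 377163890777362243654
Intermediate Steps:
o(h) = h*(3 + h) (o(h) = (h + 3)*h = (3 + h)*h = h*(3 + h))
p(L, n) = 2*L*(n + n**8*(3 + n**8)) (p(L, n) = (L + L)*(n + (n**4)**2*(3 + (n**4)**2)) = (2*L)*(n + n**8*(3 + n**8)) = 2*L*(n + n**8*(3 + n**8)))
p(-10, -12)*(-102) - 26 = (2*(-10)*(-12)*(1 + (-12)**7*(3 + (-12)**8)))*(-102) - 26 = (2*(-10)*(-12)*(1 - 35831808*(3 + 429981696)))*(-102) - 26 = (2*(-10)*(-12)*(1 - 35831808*429981699))*(-102) - 26 = (2*(-10)*(-12)*(1 - 15407021682081792))*(-102) - 26 = (2*(-10)*(-12)*(-15407021682081791))*(-102) - 26 = -3697685203699629840*(-102) - 26 = 377163890777362243680 - 26 = 377163890777362243654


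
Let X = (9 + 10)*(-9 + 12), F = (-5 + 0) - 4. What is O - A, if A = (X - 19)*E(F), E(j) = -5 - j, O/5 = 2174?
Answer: 10718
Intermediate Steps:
O = 10870 (O = 5*2174 = 10870)
F = -9 (F = -5 - 4 = -9)
X = 57 (X = 19*3 = 57)
A = 152 (A = (57 - 19)*(-5 - 1*(-9)) = 38*(-5 + 9) = 38*4 = 152)
O - A = 10870 - 1*152 = 10870 - 152 = 10718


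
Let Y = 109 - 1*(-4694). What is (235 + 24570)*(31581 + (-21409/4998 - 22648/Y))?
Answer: 2088851996783035/2667266 ≈ 7.8314e+8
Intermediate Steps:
Y = 4803 (Y = 109 + 4694 = 4803)
(235 + 24570)*(31581 + (-21409/4998 - 22648/Y)) = (235 + 24570)*(31581 + (-21409/4998 - 22648/4803)) = 24805*(31581 + (-21409*1/4998 - 22648*1/4803)) = 24805*(31581 + (-21409/4998 - 22648/4803)) = 24805*(31581 - 24002459/2667266) = 24805*(84210925087/2667266) = 2088851996783035/2667266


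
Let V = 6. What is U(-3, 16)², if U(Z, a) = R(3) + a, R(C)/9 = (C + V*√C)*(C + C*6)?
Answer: 4197757 + 1322244*√3 ≈ 6.4880e+6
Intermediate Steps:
R(C) = 63*C*(C + 6*√C) (R(C) = 9*((C + 6*√C)*(C + C*6)) = 9*((C + 6*√C)*(C + 6*C)) = 9*((C + 6*√C)*(7*C)) = 9*(7*C*(C + 6*√C)) = 63*C*(C + 6*√C))
U(Z, a) = 567 + a + 1134*√3 (U(Z, a) = (63*3² + 378*3^(3/2)) + a = (63*9 + 378*(3*√3)) + a = (567 + 1134*√3) + a = 567 + a + 1134*√3)
U(-3, 16)² = (567 + 16 + 1134*√3)² = (583 + 1134*√3)²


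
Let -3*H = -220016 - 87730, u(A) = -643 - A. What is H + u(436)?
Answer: 101503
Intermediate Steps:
H = 102582 (H = -(-220016 - 87730)/3 = -1/3*(-307746) = 102582)
H + u(436) = 102582 + (-643 - 1*436) = 102582 + (-643 - 436) = 102582 - 1079 = 101503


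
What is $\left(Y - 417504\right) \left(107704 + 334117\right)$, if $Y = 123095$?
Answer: $-130076078789$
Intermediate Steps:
$\left(Y - 417504\right) \left(107704 + 334117\right) = \left(123095 - 417504\right) \left(107704 + 334117\right) = \left(-294409\right) 441821 = -130076078789$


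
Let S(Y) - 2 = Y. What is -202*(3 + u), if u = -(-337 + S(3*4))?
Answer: -65852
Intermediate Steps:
S(Y) = 2 + Y
u = 323 (u = -(-337 + (2 + 3*4)) = -(-337 + (2 + 12)) = -(-337 + 14) = -1*(-323) = 323)
-202*(3 + u) = -202*(3 + 323) = -202*326 = -65852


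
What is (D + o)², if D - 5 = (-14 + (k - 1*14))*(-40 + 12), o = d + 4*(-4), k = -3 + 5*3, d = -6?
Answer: 185761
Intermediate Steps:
k = 12 (k = -3 + 15 = 12)
o = -22 (o = -6 + 4*(-4) = -6 - 16 = -22)
D = 453 (D = 5 + (-14 + (12 - 1*14))*(-40 + 12) = 5 + (-14 + (12 - 14))*(-28) = 5 + (-14 - 2)*(-28) = 5 - 16*(-28) = 5 + 448 = 453)
(D + o)² = (453 - 22)² = 431² = 185761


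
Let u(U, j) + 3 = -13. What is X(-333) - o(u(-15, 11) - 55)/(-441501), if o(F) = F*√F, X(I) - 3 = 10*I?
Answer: -3327 - 71*I*√71/441501 ≈ -3327.0 - 0.0013551*I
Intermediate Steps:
u(U, j) = -16 (u(U, j) = -3 - 13 = -16)
X(I) = 3 + 10*I
o(F) = F^(3/2)
X(-333) - o(u(-15, 11) - 55)/(-441501) = (3 + 10*(-333)) - (-16 - 55)^(3/2)/(-441501) = (3 - 3330) - (-71)^(3/2)*(-1)/441501 = -3327 - (-71*I*√71)*(-1)/441501 = -3327 - 71*I*√71/441501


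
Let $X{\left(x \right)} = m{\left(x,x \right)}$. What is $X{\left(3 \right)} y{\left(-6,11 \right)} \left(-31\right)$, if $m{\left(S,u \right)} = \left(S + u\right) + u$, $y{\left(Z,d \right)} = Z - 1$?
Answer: $1953$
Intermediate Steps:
$y{\left(Z,d \right)} = -1 + Z$
$m{\left(S,u \right)} = S + 2 u$
$X{\left(x \right)} = 3 x$ ($X{\left(x \right)} = x + 2 x = 3 x$)
$X{\left(3 \right)} y{\left(-6,11 \right)} \left(-31\right) = 3 \cdot 3 \left(-1 - 6\right) \left(-31\right) = 9 \left(-7\right) \left(-31\right) = \left(-63\right) \left(-31\right) = 1953$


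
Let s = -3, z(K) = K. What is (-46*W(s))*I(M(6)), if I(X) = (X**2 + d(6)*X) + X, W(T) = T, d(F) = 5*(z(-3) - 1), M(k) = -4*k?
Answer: 142416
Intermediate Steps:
d(F) = -20 (d(F) = 5*(-3 - 1) = 5*(-4) = -20)
I(X) = X**2 - 19*X (I(X) = (X**2 - 20*X) + X = X**2 - 19*X)
(-46*W(s))*I(M(6)) = (-46*(-3))*((-4*6)*(-19 - 4*6)) = 138*(-24*(-19 - 24)) = 138*(-24*(-43)) = 138*1032 = 142416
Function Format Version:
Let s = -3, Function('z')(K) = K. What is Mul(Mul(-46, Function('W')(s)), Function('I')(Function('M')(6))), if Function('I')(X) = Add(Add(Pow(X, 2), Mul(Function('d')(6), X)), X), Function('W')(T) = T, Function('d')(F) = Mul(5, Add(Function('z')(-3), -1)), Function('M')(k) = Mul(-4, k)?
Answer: 142416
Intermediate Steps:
Function('d')(F) = -20 (Function('d')(F) = Mul(5, Add(-3, -1)) = Mul(5, -4) = -20)
Function('I')(X) = Add(Pow(X, 2), Mul(-19, X)) (Function('I')(X) = Add(Add(Pow(X, 2), Mul(-20, X)), X) = Add(Pow(X, 2), Mul(-19, X)))
Mul(Mul(-46, Function('W')(s)), Function('I')(Function('M')(6))) = Mul(Mul(-46, -3), Mul(Mul(-4, 6), Add(-19, Mul(-4, 6)))) = Mul(138, Mul(-24, Add(-19, -24))) = Mul(138, Mul(-24, -43)) = Mul(138, 1032) = 142416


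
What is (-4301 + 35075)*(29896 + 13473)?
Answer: 1334637606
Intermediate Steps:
(-4301 + 35075)*(29896 + 13473) = 30774*43369 = 1334637606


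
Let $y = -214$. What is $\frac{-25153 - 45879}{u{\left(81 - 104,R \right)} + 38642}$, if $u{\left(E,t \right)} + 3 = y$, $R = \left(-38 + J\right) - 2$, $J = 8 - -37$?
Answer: $- \frac{71032}{38425} \approx -1.8486$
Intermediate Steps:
$J = 45$ ($J = 8 + 37 = 45$)
$R = 5$ ($R = \left(-38 + 45\right) - 2 = 7 - 2 = 5$)
$u{\left(E,t \right)} = -217$ ($u{\left(E,t \right)} = -3 - 214 = -217$)
$\frac{-25153 - 45879}{u{\left(81 - 104,R \right)} + 38642} = \frac{-25153 - 45879}{-217 + 38642} = - \frac{71032}{38425}$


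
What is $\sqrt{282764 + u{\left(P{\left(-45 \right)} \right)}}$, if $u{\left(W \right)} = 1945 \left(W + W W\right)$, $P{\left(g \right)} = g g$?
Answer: $\sqrt{7979937014} \approx 89331.0$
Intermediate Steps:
$P{\left(g \right)} = g^{2}$
$u{\left(W \right)} = 1945 W + 1945 W^{2}$ ($u{\left(W \right)} = 1945 \left(W + W^{2}\right) = 1945 W + 1945 W^{2}$)
$\sqrt{282764 + u{\left(P{\left(-45 \right)} \right)}} = \sqrt{282764 + 1945 \left(-45\right)^{2} \left(1 + \left(-45\right)^{2}\right)} = \sqrt{282764 + 1945 \cdot 2025 \left(1 + 2025\right)} = \sqrt{282764 + 1945 \cdot 2025 \cdot 2026} = \sqrt{282764 + 7979654250} = \sqrt{7979937014}$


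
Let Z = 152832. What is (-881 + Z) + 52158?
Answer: 204109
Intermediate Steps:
(-881 + Z) + 52158 = (-881 + 152832) + 52158 = 151951 + 52158 = 204109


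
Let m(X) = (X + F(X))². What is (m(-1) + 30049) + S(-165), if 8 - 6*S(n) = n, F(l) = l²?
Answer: 180467/6 ≈ 30078.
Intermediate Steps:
m(X) = (X + X²)²
S(n) = 4/3 - n/6
(m(-1) + 30049) + S(-165) = ((-1)²*(1 - 1)² + 30049) + (4/3 - ⅙*(-165)) = (1*0² + 30049) + (4/3 + 55/2) = (1*0 + 30049) + 173/6 = (0 + 30049) + 173/6 = 30049 + 173/6 = 180467/6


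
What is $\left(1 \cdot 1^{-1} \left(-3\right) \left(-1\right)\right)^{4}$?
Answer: $81$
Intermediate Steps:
$\left(1 \cdot 1^{-1} \left(-3\right) \left(-1\right)\right)^{4} = \left(1 \cdot 1 \left(-3\right) \left(-1\right)\right)^{4} = \left(1 \left(-3\right) \left(-1\right)\right)^{4} = \left(\left(-3\right) \left(-1\right)\right)^{4} = 3^{4} = 81$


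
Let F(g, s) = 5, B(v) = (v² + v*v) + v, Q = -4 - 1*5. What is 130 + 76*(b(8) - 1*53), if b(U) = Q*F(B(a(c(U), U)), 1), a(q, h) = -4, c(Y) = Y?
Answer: -7318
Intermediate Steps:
Q = -9 (Q = -4 - 5 = -9)
B(v) = v + 2*v² (B(v) = (v² + v²) + v = 2*v² + v = v + 2*v²)
b(U) = -45 (b(U) = -9*5 = -45)
130 + 76*(b(8) - 1*53) = 130 + 76*(-45 - 1*53) = 130 + 76*(-45 - 53) = 130 + 76*(-98) = 130 - 7448 = -7318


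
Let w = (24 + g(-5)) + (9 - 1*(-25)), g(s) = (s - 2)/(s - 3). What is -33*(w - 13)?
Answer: -12111/8 ≈ -1513.9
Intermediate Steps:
g(s) = (-2 + s)/(-3 + s)
w = 471/8 (w = (24 + (-2 - 5)/(-3 - 5)) + (9 - 1*(-25)) = (24 - 7/(-8)) + (9 + 25) = (24 - 1/8*(-7)) + 34 = (24 + 7/8) + 34 = 199/8 + 34 = 471/8 ≈ 58.875)
-33*(w - 13) = -33*(471/8 - 13) = -33*367/8 = -12111/8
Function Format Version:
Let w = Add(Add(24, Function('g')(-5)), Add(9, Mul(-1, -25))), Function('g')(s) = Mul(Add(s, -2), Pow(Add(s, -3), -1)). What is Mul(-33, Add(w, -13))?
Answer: Rational(-12111, 8) ≈ -1513.9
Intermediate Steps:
Function('g')(s) = Mul(Pow(Add(-3, s), -1), Add(-2, s)) (Function('g')(s) = Mul(Add(-2, s), Pow(Add(-3, s), -1)) = Mul(Pow(Add(-3, s), -1), Add(-2, s)))
w = Rational(471, 8) (w = Add(Add(24, Mul(Pow(Add(-3, -5), -1), Add(-2, -5))), Add(9, Mul(-1, -25))) = Add(Add(24, Mul(Pow(-8, -1), -7)), Add(9, 25)) = Add(Add(24, Mul(Rational(-1, 8), -7)), 34) = Add(Add(24, Rational(7, 8)), 34) = Add(Rational(199, 8), 34) = Rational(471, 8) ≈ 58.875)
Mul(-33, Add(w, -13)) = Mul(-33, Add(Rational(471, 8), -13)) = Mul(-33, Rational(367, 8)) = Rational(-12111, 8)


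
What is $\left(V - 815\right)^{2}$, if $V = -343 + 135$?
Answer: $1046529$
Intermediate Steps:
$V = -208$
$\left(V - 815\right)^{2} = \left(-208 - 815\right)^{2} = \left(-1023\right)^{2} = 1046529$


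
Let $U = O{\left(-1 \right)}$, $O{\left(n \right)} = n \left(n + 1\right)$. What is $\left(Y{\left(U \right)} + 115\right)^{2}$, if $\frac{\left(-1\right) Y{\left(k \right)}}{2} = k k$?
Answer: $13225$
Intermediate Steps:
$O{\left(n \right)} = n \left(1 + n\right)$
$U = 0$ ($U = - (1 - 1) = \left(-1\right) 0 = 0$)
$Y{\left(k \right)} = - 2 k^{2}$ ($Y{\left(k \right)} = - 2 k k = - 2 k^{2}$)
$\left(Y{\left(U \right)} + 115\right)^{2} = \left(- 2 \cdot 0^{2} + 115\right)^{2} = \left(\left(-2\right) 0 + 115\right)^{2} = \left(0 + 115\right)^{2} = 115^{2} = 13225$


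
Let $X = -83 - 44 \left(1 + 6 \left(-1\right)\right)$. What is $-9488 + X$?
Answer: $-9351$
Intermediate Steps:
$X = 137$ ($X = -83 - 44 \left(1 - 6\right) = -83 - -220 = -83 + 220 = 137$)
$-9488 + X = -9488 + 137 = -9351$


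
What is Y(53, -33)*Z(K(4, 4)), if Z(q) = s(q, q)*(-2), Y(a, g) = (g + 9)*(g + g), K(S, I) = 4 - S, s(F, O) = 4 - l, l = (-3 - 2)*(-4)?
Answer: 50688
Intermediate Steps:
l = 20 (l = -5*(-4) = 20)
s(F, O) = -16 (s(F, O) = 4 - 1*20 = 4 - 20 = -16)
Y(a, g) = 2*g*(9 + g) (Y(a, g) = (9 + g)*(2*g) = 2*g*(9 + g))
Z(q) = 32 (Z(q) = -16*(-2) = 32)
Y(53, -33)*Z(K(4, 4)) = (2*(-33)*(9 - 33))*32 = (2*(-33)*(-24))*32 = 1584*32 = 50688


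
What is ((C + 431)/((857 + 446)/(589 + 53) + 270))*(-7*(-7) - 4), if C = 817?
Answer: 36054720/174643 ≈ 206.45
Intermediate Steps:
((C + 431)/((857 + 446)/(589 + 53) + 270))*(-7*(-7) - 4) = ((817 + 431)/((857 + 446)/(589 + 53) + 270))*(-7*(-7) - 4) = (1248/(1303/642 + 270))*(49 - 4) = (1248/(1303*(1/642) + 270))*45 = (1248/(1303/642 + 270))*45 = (1248/(174643/642))*45 = (1248*(642/174643))*45 = (801216/174643)*45 = 36054720/174643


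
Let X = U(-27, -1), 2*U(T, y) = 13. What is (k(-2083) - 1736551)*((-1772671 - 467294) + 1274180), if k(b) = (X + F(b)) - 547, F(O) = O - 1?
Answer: 3359339220535/2 ≈ 1.6797e+12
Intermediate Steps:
U(T, y) = 13/2 (U(T, y) = (½)*13 = 13/2)
F(O) = -1 + O
X = 13/2 ≈ 6.5000
k(b) = -1083/2 + b (k(b) = (13/2 + (-1 + b)) - 547 = (11/2 + b) - 547 = -1083/2 + b)
(k(-2083) - 1736551)*((-1772671 - 467294) + 1274180) = ((-1083/2 - 2083) - 1736551)*((-1772671 - 467294) + 1274180) = (-5249/2 - 1736551)*(-2239965 + 1274180) = -3478351/2*(-965785) = 3359339220535/2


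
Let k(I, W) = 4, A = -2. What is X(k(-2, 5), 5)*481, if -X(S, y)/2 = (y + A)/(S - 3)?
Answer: -2886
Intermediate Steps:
X(S, y) = -2*(-2 + y)/(-3 + S) (X(S, y) = -2*(y - 2)/(S - 3) = -2*(-2 + y)/(-3 + S))
X(k(-2, 5), 5)*481 = (2*(2 - 1*5)/(-3 + 4))*481 = (2*(2 - 5)/1)*481 = (2*1*(-3))*481 = -6*481 = -2886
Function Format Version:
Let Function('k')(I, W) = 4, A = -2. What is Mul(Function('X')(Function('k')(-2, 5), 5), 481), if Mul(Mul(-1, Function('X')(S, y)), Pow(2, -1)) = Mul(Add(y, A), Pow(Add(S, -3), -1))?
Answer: -2886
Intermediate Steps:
Function('X')(S, y) = Mul(-2, Pow(Add(-3, S), -1), Add(-2, y)) (Function('X')(S, y) = Mul(-2, Mul(Add(y, -2), Pow(Add(S, -3), -1))) = Mul(-2, Mul(Add(-2, y), Pow(Add(-3, S), -1))) = Mul(-2, Mul(Pow(Add(-3, S), -1), Add(-2, y))) = Mul(-2, Pow(Add(-3, S), -1), Add(-2, y)))
Mul(Function('X')(Function('k')(-2, 5), 5), 481) = Mul(Mul(2, Pow(Add(-3, 4), -1), Add(2, Mul(-1, 5))), 481) = Mul(Mul(2, Pow(1, -1), Add(2, -5)), 481) = Mul(Mul(2, 1, -3), 481) = Mul(-6, 481) = -2886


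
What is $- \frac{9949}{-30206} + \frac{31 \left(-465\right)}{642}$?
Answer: $- \frac{35752686}{1616021} \approx -22.124$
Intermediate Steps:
$- \frac{9949}{-30206} + \frac{31 \left(-465\right)}{642} = \left(-9949\right) \left(- \frac{1}{30206}\right) - \frac{4805}{214} = \frac{9949}{30206} - \frac{4805}{214} = - \frac{35752686}{1616021}$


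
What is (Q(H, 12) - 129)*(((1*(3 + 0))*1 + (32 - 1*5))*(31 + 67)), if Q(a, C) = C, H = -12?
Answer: -343980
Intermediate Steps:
(Q(H, 12) - 129)*(((1*(3 + 0))*1 + (32 - 1*5))*(31 + 67)) = (12 - 129)*(((1*(3 + 0))*1 + (32 - 1*5))*(31 + 67)) = -117*((1*3)*1 + (32 - 5))*98 = -117*(3*1 + 27)*98 = -117*(3 + 27)*98 = -3510*98 = -117*2940 = -343980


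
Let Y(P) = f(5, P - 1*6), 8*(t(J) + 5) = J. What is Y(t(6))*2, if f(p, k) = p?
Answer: 10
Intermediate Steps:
t(J) = -5 + J/8
Y(P) = 5
Y(t(6))*2 = 5*2 = 10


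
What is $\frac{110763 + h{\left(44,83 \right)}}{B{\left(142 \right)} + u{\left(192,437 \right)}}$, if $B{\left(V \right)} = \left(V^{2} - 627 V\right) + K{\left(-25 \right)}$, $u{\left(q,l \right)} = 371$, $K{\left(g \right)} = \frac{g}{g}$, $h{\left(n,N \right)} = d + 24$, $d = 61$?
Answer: $- \frac{55424}{34249} \approx -1.6183$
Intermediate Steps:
$h{\left(n,N \right)} = 85$ ($h{\left(n,N \right)} = 61 + 24 = 85$)
$K{\left(g \right)} = 1$
$B{\left(V \right)} = 1 + V^{2} - 627 V$ ($B{\left(V \right)} = \left(V^{2} - 627 V\right) + 1 = 1 + V^{2} - 627 V$)
$\frac{110763 + h{\left(44,83 \right)}}{B{\left(142 \right)} + u{\left(192,437 \right)}} = \frac{110763 + 85}{\left(1 + 142^{2} - 89034\right) + 371} = \frac{110848}{\left(1 + 20164 - 89034\right) + 371} = \frac{110848}{-68869 + 371} = \frac{110848}{-68498} = 110848 \left(- \frac{1}{68498}\right) = - \frac{55424}{34249}$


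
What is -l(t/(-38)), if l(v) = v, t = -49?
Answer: -49/38 ≈ -1.2895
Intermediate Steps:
-l(t/(-38)) = -(-49)/(-38) = -(-49)*(-1)/38 = -1*49/38 = -49/38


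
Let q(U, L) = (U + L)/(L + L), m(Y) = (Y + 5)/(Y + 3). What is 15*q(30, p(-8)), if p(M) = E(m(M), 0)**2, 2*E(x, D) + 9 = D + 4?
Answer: 87/2 ≈ 43.500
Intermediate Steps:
m(Y) = (5 + Y)/(3 + Y)
E(x, D) = -5/2 + D/2 (E(x, D) = -9/2 + (D + 4)/2 = -9/2 + (4 + D)/2 = -9/2 + (2 + D/2) = -5/2 + D/2)
p(M) = 25/4 (p(M) = (-5/2 + (1/2)*0)**2 = (-5/2 + 0)**2 = (-5/2)**2 = 25/4)
q(U, L) = (L + U)/(2*L) (q(U, L) = (L + U)/((2*L)) = (L + U)*(1/(2*L)) = (L + U)/(2*L))
15*q(30, p(-8)) = 15*((25/4 + 30)/(2*(25/4))) = 15*((1/2)*(4/25)*(145/4)) = 15*(29/10) = 87/2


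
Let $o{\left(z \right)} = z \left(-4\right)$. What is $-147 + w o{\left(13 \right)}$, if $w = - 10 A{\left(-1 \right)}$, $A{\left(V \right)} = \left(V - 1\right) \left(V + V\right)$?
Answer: $1933$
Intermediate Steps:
$o{\left(z \right)} = - 4 z$
$A{\left(V \right)} = 2 V \left(-1 + V\right)$ ($A{\left(V \right)} = \left(-1 + V\right) 2 V = 2 V \left(-1 + V\right)$)
$w = -40$ ($w = - 10 \cdot 2 \left(-1\right) \left(-1 - 1\right) = - 10 \cdot 2 \left(-1\right) \left(-2\right) = \left(-10\right) 4 = -40$)
$-147 + w o{\left(13 \right)} = -147 - 40 \left(\left(-4\right) 13\right) = -147 - -2080 = -147 + 2080 = 1933$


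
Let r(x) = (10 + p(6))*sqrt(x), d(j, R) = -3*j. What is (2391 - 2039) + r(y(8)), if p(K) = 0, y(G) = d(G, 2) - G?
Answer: 352 + 40*I*sqrt(2) ≈ 352.0 + 56.569*I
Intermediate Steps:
y(G) = -4*G (y(G) = -3*G - G = -4*G)
r(x) = 10*sqrt(x) (r(x) = (10 + 0)*sqrt(x) = 10*sqrt(x))
(2391 - 2039) + r(y(8)) = (2391 - 2039) + 10*sqrt(-4*8) = 352 + 10*sqrt(-32) = 352 + 10*(4*I*sqrt(2)) = 352 + 40*I*sqrt(2)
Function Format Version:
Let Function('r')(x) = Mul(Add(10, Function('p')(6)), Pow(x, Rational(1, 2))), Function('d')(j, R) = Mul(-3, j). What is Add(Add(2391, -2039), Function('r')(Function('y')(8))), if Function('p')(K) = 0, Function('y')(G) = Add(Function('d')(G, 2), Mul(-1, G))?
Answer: Add(352, Mul(40, I, Pow(2, Rational(1, 2)))) ≈ Add(352.00, Mul(56.569, I))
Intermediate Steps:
Function('y')(G) = Mul(-4, G) (Function('y')(G) = Add(Mul(-3, G), Mul(-1, G)) = Mul(-4, G))
Function('r')(x) = Mul(10, Pow(x, Rational(1, 2))) (Function('r')(x) = Mul(Add(10, 0), Pow(x, Rational(1, 2))) = Mul(10, Pow(x, Rational(1, 2))))
Add(Add(2391, -2039), Function('r')(Function('y')(8))) = Add(Add(2391, -2039), Mul(10, Pow(Mul(-4, 8), Rational(1, 2)))) = Add(352, Mul(10, Pow(-32, Rational(1, 2)))) = Add(352, Mul(10, Mul(4, I, Pow(2, Rational(1, 2))))) = Add(352, Mul(40, I, Pow(2, Rational(1, 2))))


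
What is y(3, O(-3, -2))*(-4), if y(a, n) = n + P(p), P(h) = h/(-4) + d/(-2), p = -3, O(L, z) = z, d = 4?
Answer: 13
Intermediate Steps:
P(h) = -2 - h/4 (P(h) = h/(-4) + 4/(-2) = h*(-1/4) + 4*(-1/2) = -h/4 - 2 = -2 - h/4)
y(a, n) = -5/4 + n (y(a, n) = n + (-2 - 1/4*(-3)) = n + (-2 + 3/4) = n - 5/4 = -5/4 + n)
y(3, O(-3, -2))*(-4) = (-5/4 - 2)*(-4) = -13/4*(-4) = 13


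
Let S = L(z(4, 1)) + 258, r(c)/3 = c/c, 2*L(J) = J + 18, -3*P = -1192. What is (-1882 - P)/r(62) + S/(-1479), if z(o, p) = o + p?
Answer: -6743885/8874 ≈ -759.96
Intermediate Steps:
P = 1192/3 (P = -⅓*(-1192) = 1192/3 ≈ 397.33)
L(J) = 9 + J/2 (L(J) = (J + 18)/2 = (18 + J)/2 = 9 + J/2)
r(c) = 3 (r(c) = 3*(c/c) = 3*1 = 3)
S = 539/2 (S = (9 + (4 + 1)/2) + 258 = (9 + (½)*5) + 258 = (9 + 5/2) + 258 = 23/2 + 258 = 539/2 ≈ 269.50)
(-1882 - P)/r(62) + S/(-1479) = (-1882 - 1*1192/3)/3 + (539/2)/(-1479) = (-1882 - 1192/3)*(⅓) + (539/2)*(-1/1479) = -6838/3*⅓ - 539/2958 = -6838/9 - 539/2958 = -6743885/8874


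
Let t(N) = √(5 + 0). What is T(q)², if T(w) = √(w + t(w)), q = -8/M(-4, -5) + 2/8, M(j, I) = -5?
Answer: 37/20 + √5 ≈ 4.0861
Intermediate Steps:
t(N) = √5
q = 37/20 (q = -8/(-5) + 2/8 = -8*(-⅕) + 2*(⅛) = 8/5 + ¼ = 37/20 ≈ 1.8500)
T(w) = √(w + √5)
T(q)² = (√(37/20 + √5))² = 37/20 + √5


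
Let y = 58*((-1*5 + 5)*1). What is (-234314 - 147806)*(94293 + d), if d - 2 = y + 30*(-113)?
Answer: -34736618600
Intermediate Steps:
y = 0 (y = 58*((-5 + 5)*1) = 58*(0*1) = 58*0 = 0)
d = -3388 (d = 2 + (0 + 30*(-113)) = 2 + (0 - 3390) = 2 - 3390 = -3388)
(-234314 - 147806)*(94293 + d) = (-234314 - 147806)*(94293 - 3388) = -382120*90905 = -34736618600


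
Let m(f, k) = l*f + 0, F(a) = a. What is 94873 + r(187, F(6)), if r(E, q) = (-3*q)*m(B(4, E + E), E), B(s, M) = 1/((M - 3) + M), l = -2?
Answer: 70680421/745 ≈ 94873.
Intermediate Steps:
B(s, M) = 1/(-3 + 2*M) (B(s, M) = 1/((-3 + M) + M) = 1/(-3 + 2*M))
m(f, k) = -2*f (m(f, k) = -2*f + 0 = -2*f)
r(E, q) = 6*q/(-3 + 4*E) (r(E, q) = (-3*q)*(-2/(-3 + 2*(E + E))) = (-3*q)*(-2/(-3 + 2*(2*E))) = (-3*q)*(-2/(-3 + 4*E)) = 6*q/(-3 + 4*E))
94873 + r(187, F(6)) = 94873 + 6*6/(-3 + 4*187) = 94873 + 6*6/(-3 + 748) = 94873 + 6*6/745 = 94873 + 6*6*(1/745) = 94873 + 36/745 = 70680421/745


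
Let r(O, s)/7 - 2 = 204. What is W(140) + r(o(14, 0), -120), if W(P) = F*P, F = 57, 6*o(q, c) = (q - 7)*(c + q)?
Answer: 9422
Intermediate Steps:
o(q, c) = (-7 + q)*(c + q)/6 (o(q, c) = ((q - 7)*(c + q))/6 = ((-7 + q)*(c + q))/6 = (-7 + q)*(c + q)/6)
r(O, s) = 1442 (r(O, s) = 14 + 7*204 = 14 + 1428 = 1442)
W(P) = 57*P
W(140) + r(o(14, 0), -120) = 57*140 + 1442 = 7980 + 1442 = 9422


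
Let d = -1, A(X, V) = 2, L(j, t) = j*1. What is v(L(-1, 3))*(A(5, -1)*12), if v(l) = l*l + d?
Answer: 0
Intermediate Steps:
L(j, t) = j
v(l) = -1 + l² (v(l) = l*l - 1 = l² - 1 = -1 + l²)
v(L(-1, 3))*(A(5, -1)*12) = (-1 + (-1)²)*(2*12) = (-1 + 1)*24 = 0*24 = 0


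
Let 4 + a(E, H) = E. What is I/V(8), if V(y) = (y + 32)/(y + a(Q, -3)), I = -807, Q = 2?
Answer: -2421/20 ≈ -121.05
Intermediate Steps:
a(E, H) = -4 + E
V(y) = (32 + y)/(-2 + y) (V(y) = (y + 32)/(y + (-4 + 2)) = (32 + y)/(y - 2) = (32 + y)/(-2 + y))
I/V(8) = -807*(-2 + 8)/(32 + 8) = -807/(40/6) = -807/((⅙)*40) = -807/20/3 = -807*3/20 = -2421/20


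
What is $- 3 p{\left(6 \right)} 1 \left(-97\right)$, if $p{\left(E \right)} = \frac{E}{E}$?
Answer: $291$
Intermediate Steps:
$p{\left(E \right)} = 1$
$- 3 p{\left(6 \right)} 1 \left(-97\right) = \left(-3\right) 1 \cdot 1 \left(-97\right) = \left(-3\right) 1 \left(-97\right) = \left(-3\right) \left(-97\right) = 291$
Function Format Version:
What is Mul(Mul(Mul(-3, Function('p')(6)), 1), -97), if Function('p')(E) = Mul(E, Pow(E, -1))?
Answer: 291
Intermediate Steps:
Function('p')(E) = 1
Mul(Mul(Mul(-3, Function('p')(6)), 1), -97) = Mul(Mul(Mul(-3, 1), 1), -97) = Mul(Mul(-3, 1), -97) = Mul(-3, -97) = 291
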